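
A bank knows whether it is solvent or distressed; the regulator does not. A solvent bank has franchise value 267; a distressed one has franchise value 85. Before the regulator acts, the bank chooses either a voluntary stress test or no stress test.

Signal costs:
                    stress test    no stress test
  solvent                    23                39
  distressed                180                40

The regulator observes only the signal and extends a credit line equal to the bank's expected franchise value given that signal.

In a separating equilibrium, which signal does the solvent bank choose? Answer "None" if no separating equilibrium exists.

None

Try solvent → stress test, distressed → no stress test:
  If types separate, stress test earns payment 267 and no stress test earns 85.
  Solvent: stress test gives 267 − 23 = 244; no stress test gives 85 − 39 = 46. No deviation. ✓
  Distressed: no stress test gives 85 − 40 = 45; stress test gives 267 − 180 = 87. Would deviate. ✗
Try solvent → no stress test, distressed → stress test:
  If types separate, no stress test earns payment 267 and stress test earns 85.
  Solvent: no stress test gives 267 − 39 = 228; stress test gives 85 − 23 = 62. No deviation. ✓
  Distressed: stress test gives 85 − 180 = -95; no stress test gives 267 − 40 = 227. Would deviate. ✗
Neither assignment is incentive-compatible.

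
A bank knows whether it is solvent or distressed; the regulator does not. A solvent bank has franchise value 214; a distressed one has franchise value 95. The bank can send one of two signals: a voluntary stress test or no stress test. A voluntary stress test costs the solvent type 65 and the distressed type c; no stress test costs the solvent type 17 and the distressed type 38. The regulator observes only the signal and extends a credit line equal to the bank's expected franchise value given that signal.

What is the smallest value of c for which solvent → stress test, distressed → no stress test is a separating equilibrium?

157

Under separation: stress test → solvent (pays 214); no stress test → distressed (pays 95).
Solvent: 214 − 65 = 149 ≥ 95 − 17 = 78. Holds regardless of c. ✓
Distressed: 95 − 38 ≥ 214 − c, so c ≥ 214 − 57 = 157.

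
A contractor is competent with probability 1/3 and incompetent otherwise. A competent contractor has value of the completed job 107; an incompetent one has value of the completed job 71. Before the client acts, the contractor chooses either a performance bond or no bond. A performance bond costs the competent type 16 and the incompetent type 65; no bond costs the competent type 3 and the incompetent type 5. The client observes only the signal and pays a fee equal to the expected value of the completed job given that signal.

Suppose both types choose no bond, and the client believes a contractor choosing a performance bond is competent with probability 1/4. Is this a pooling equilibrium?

Yes

At the pooled signal (no bond) the client holds the prior 1/3 and pays 1/3·107 + 2/3·71 = 83. Off-path (bond) belief 1/4 gives 1/4·107 + 3/4·71 = 80.
Competent: no bond gives 83 − 3 = 80; bond gives 80 − 16 = 64. Stays. ✓
Incompetent: no bond gives 83 − 5 = 78; bond gives 80 − 65 = 15. Stays. ✓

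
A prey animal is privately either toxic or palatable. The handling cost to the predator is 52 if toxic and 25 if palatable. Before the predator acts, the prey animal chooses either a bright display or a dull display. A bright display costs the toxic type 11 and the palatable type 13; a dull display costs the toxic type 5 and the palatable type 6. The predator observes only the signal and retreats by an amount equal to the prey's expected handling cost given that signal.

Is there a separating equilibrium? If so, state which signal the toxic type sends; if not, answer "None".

Try toxic → bright display, palatable → dull display:
  If types separate, bright display earns payment 52 and dull display earns 25.
  Toxic: bright display gives 52 − 11 = 41; dull display gives 25 − 5 = 20. No deviation. ✓
  Palatable: dull display gives 25 − 6 = 19; bright display gives 52 − 13 = 39. Would deviate. ✗
Try toxic → dull display, palatable → bright display:
  If types separate, dull display earns payment 52 and bright display earns 25.
  Toxic: dull display gives 52 − 5 = 47; bright display gives 25 − 11 = 14. No deviation. ✓
  Palatable: bright display gives 25 − 13 = 12; dull display gives 52 − 6 = 46. Would deviate. ✗
Neither assignment is incentive-compatible.

None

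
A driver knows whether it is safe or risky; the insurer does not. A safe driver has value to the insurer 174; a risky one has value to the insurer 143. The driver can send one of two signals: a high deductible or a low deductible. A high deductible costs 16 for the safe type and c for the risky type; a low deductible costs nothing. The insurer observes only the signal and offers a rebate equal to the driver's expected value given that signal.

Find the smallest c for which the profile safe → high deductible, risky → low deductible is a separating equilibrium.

Under separation: high deductible → safe (pays 174); low deductible → risky (pays 143).
Safe: 174 − 16 = 158 ≥ 143 − 0 = 143. Holds regardless of c. ✓
Risky: 143 − 0 ≥ 174 − c, so c ≥ 174 − 143 = 31.

31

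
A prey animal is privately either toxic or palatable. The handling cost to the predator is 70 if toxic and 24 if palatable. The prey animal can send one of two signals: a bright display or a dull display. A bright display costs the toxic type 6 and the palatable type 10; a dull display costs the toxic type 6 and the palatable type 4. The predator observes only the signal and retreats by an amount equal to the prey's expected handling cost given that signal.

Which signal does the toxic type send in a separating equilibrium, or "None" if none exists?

Try toxic → bright display, palatable → dull display:
  Under separation the predator infers type exactly: bright display → toxic (pays 70), dull display → palatable (pays 24).
  Toxic: bright display gives 70 − 6 = 64; dull display gives 24 − 6 = 18. No deviation. ✓
  Palatable: dull display gives 24 − 4 = 20; bright display gives 70 − 10 = 60. Would deviate. ✗
Try toxic → dull display, palatable → bright display:
  Under separation the predator infers type exactly: dull display → toxic (pays 70), bright display → palatable (pays 24).
  Toxic: dull display gives 70 − 6 = 64; bright display gives 24 − 6 = 18. No deviation. ✓
  Palatable: bright display gives 24 − 10 = 14; dull display gives 70 − 4 = 66. Would deviate. ✗
Neither assignment is incentive-compatible.

None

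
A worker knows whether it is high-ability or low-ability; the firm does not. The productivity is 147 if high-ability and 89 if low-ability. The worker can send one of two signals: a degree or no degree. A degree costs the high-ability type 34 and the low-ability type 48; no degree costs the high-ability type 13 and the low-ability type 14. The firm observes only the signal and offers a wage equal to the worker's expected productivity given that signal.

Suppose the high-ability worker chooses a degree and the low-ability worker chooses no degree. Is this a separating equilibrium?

No

Under separation the firm infers type exactly: degree → high-ability (pays 147), no degree → low-ability (pays 89).
High-ability: degree gives 147 − 34 = 113; no degree gives 89 − 13 = 76. No deviation. ✓
Low-ability: no degree gives 89 − 14 = 75; degree gives 147 − 48 = 99. Would deviate. ✗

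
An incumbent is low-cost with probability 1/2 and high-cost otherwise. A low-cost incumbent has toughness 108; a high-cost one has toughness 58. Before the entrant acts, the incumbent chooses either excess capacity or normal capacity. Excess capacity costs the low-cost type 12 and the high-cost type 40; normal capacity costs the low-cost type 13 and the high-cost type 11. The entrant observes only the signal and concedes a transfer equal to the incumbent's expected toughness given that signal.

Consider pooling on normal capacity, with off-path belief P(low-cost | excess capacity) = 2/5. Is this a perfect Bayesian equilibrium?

Yes

At the pooled signal (normal capacity) the entrant holds the prior 1/2 and pays 1/2·108 + 1/2·58 = 83. Off-path (excess capacity) belief 2/5 gives 2/5·108 + 3/5·58 = 78.
Low-cost: normal capacity gives 83 − 13 = 70; excess capacity gives 78 − 12 = 66. Stays. ✓
High-cost: normal capacity gives 83 − 11 = 72; excess capacity gives 78 − 40 = 38. Stays. ✓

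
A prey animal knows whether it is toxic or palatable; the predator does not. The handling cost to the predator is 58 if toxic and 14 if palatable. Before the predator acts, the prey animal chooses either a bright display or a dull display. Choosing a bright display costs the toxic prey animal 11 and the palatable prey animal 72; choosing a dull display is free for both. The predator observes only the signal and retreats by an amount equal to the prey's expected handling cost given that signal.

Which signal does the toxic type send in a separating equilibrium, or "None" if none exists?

bright display

Try toxic → bright display, palatable → dull display:
  Under separation the predator infers type exactly: bright display → toxic (pays 58), dull display → palatable (pays 14).
  Toxic: bright display gives 58 − 11 = 47; dull display gives 14 − 0 = 14. No deviation. ✓
  Palatable: dull display gives 14 − 0 = 14; bright display gives 58 − 72 = -14. No deviation. ✓
Both hold — the toxic type sends bright display.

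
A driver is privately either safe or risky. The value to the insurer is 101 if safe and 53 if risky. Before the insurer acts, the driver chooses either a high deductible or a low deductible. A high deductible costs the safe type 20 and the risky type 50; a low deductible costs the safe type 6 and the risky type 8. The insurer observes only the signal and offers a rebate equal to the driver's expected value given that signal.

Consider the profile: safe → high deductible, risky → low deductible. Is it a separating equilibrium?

Under separation the insurer infers type exactly: high deductible → safe (pays 101), low deductible → risky (pays 53).
Safe: high deductible gives 101 − 20 = 81; low deductible gives 53 − 6 = 47. No deviation. ✓
Risky: low deductible gives 53 − 8 = 45; high deductible gives 101 − 50 = 51. Would deviate. ✗

No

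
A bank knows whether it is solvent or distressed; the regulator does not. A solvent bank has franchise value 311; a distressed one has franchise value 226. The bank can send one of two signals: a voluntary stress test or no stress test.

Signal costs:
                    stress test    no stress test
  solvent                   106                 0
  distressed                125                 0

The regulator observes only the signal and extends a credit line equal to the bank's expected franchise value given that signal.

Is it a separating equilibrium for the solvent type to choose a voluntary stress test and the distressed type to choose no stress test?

No

If types separate, stress test earns payment 311 and no stress test earns 226.
Solvent: stress test gives 311 − 106 = 205; no stress test gives 226 − 0 = 226. Would deviate. ✗
Distressed: no stress test gives 226 − 0 = 226; stress test gives 311 − 125 = 186. No deviation. ✓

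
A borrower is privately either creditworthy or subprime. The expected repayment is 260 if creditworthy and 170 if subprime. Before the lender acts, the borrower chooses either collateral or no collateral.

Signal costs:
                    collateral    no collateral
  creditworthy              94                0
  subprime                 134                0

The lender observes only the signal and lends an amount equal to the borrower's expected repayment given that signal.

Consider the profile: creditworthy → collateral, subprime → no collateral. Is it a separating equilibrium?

No

Under separation the lender infers type exactly: collateral → creditworthy (pays 260), no collateral → subprime (pays 170).
Creditworthy: collateral gives 260 − 94 = 166; no collateral gives 170 − 0 = 170. Would deviate. ✗
Subprime: no collateral gives 170 − 0 = 170; collateral gives 260 − 134 = 126. No deviation. ✓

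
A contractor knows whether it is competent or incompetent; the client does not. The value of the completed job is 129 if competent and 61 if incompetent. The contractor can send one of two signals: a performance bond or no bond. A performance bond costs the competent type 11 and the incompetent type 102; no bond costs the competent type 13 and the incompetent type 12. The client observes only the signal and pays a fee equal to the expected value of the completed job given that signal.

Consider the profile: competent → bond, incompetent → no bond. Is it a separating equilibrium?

If types separate, bond earns payment 129 and no bond earns 61.
Competent: bond gives 129 − 11 = 118; no bond gives 61 − 13 = 48. No deviation. ✓
Incompetent: no bond gives 61 − 12 = 49; bond gives 129 − 102 = 27. No deviation. ✓
Neither type gains from mimicking the other.

Yes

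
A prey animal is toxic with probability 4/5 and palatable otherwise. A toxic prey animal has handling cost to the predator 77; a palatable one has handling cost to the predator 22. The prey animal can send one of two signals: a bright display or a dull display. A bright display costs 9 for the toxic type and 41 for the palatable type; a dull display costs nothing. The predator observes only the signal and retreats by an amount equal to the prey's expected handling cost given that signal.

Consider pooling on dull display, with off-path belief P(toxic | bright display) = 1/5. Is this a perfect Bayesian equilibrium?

Yes

On the equilibrium path (dull display) the predator holds the prior 4/5 and pays 4/5·77 + 1/5·22 = 66. Off-path (bright display) belief 1/5 gives 1/5·77 + 4/5·22 = 33.
Toxic: dull display gives 66 − 0 = 66; bright display gives 33 − 9 = 24. Stays. ✓
Palatable: dull display gives 66 − 0 = 66; bright display gives 33 − 41 = -8. Stays. ✓
Beliefs are Bayes-consistent on-path and both types best-respond.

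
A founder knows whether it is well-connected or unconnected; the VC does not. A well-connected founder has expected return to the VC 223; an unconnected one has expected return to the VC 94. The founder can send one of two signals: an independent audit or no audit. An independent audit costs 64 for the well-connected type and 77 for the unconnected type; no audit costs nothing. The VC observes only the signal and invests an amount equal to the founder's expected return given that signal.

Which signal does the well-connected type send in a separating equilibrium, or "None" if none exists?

Try well-connected → audit, unconnected → no audit:
  Under separation the VC infers type exactly: audit → well-connected (pays 223), no audit → unconnected (pays 94).
  Well-connected: audit gives 223 − 64 = 159; no audit gives 94 − 0 = 94. No deviation. ✓
  Unconnected: no audit gives 94 − 0 = 94; audit gives 223 − 77 = 146. Would deviate. ✗
Try well-connected → no audit, unconnected → audit:
  Under separation the VC infers type exactly: no audit → well-connected (pays 223), audit → unconnected (pays 94).
  Well-connected: no audit gives 223 − 0 = 223; audit gives 94 − 64 = 30. No deviation. ✓
  Unconnected: audit gives 94 − 77 = 17; no audit gives 223 − 0 = 223. Would deviate. ✗
Neither assignment is incentive-compatible.

None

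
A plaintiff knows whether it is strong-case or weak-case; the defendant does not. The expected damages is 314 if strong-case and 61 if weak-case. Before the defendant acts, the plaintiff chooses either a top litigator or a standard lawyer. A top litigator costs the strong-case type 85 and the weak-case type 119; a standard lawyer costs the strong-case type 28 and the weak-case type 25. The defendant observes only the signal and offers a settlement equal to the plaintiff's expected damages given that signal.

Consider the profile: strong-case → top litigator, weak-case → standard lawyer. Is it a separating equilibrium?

No

If types separate, top litigator earns payment 314 and standard lawyer earns 61.
Strong-case: top litigator gives 314 − 85 = 229; standard lawyer gives 61 − 28 = 33. No deviation. ✓
Weak-case: standard lawyer gives 61 − 25 = 36; top litigator gives 314 − 119 = 195. Would deviate. ✗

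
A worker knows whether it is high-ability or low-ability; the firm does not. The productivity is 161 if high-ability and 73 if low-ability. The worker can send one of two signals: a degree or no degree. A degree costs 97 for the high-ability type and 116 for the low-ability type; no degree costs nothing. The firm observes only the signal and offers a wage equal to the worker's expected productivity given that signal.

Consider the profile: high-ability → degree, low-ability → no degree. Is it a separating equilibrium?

No

Under separation the firm infers type exactly: degree → high-ability (pays 161), no degree → low-ability (pays 73).
High-ability: degree gives 161 − 97 = 64; no degree gives 73 − 0 = 73. Would deviate. ✗
Low-ability: no degree gives 73 − 0 = 73; degree gives 161 − 116 = 45. No deviation. ✓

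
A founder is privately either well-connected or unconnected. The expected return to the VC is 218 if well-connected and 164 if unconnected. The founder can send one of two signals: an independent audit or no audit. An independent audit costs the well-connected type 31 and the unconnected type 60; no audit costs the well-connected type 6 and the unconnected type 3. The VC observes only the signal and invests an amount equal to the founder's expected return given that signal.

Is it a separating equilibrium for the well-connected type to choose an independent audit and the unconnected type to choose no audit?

If types separate, audit earns payment 218 and no audit earns 164.
Well-connected: audit gives 218 − 31 = 187; no audit gives 164 − 6 = 158. No deviation. ✓
Unconnected: no audit gives 164 − 3 = 161; audit gives 218 − 60 = 158. No deviation. ✓
Neither type gains from mimicking the other.

Yes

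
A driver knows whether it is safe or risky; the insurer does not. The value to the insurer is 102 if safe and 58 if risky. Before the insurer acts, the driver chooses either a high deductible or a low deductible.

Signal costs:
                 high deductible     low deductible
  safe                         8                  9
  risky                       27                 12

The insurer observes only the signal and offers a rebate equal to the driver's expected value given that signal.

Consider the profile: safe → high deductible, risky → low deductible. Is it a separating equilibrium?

No

If types separate, high deductible earns payment 102 and low deductible earns 58.
Safe: high deductible gives 102 − 8 = 94; low deductible gives 58 − 9 = 49. No deviation. ✓
Risky: low deductible gives 58 − 12 = 46; high deductible gives 102 − 27 = 75. Would deviate. ✗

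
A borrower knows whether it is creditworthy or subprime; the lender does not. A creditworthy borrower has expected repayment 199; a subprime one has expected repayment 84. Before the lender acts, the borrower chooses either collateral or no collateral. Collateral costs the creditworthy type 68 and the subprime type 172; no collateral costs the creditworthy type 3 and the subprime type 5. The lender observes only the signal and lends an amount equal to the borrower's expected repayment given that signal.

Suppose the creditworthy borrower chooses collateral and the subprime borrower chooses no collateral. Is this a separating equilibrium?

Yes

If types separate, collateral earns payment 199 and no collateral earns 84.
Creditworthy: collateral gives 199 − 68 = 131; no collateral gives 84 − 3 = 81. No deviation. ✓
Subprime: no collateral gives 84 − 5 = 79; collateral gives 199 − 172 = 27. No deviation. ✓
Neither type gains from mimicking the other.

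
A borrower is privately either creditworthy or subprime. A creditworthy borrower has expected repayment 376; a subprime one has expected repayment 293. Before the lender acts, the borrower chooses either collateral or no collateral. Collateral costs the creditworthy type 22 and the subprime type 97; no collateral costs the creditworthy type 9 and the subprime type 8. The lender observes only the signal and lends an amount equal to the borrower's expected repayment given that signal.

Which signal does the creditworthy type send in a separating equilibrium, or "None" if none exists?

collateral

Try creditworthy → collateral, subprime → no collateral:
  Under separation the lender infers type exactly: collateral → creditworthy (pays 376), no collateral → subprime (pays 293).
  Creditworthy: collateral gives 376 − 22 = 354; no collateral gives 293 − 9 = 284. No deviation. ✓
  Subprime: no collateral gives 293 − 8 = 285; collateral gives 376 − 97 = 279. No deviation. ✓
Both hold — the creditworthy type sends collateral.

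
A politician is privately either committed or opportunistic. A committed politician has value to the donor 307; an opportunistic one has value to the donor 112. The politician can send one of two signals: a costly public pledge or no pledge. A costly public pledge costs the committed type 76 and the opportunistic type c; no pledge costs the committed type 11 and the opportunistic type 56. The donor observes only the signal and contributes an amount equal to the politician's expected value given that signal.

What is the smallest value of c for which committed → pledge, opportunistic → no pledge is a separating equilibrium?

251

Under separation: pledge → committed (pays 307); no pledge → opportunistic (pays 112).
Committed: 307 − 76 = 231 ≥ 112 − 11 = 101. Holds regardless of c. ✓
Opportunistic: 112 − 56 ≥ 307 − c, so c ≥ 307 − 56 = 251.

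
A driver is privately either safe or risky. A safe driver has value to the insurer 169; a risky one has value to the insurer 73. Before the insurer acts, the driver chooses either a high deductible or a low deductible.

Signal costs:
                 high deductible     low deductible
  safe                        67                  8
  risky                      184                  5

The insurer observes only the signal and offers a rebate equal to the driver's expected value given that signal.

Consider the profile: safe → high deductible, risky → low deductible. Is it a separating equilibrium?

Yes

Under separation the insurer infers type exactly: high deductible → safe (pays 169), low deductible → risky (pays 73).
Safe: high deductible gives 169 − 67 = 102; low deductible gives 73 − 8 = 65. No deviation. ✓
Risky: low deductible gives 73 − 5 = 68; high deductible gives 169 − 184 = -15. No deviation. ✓
Both incentive constraints hold.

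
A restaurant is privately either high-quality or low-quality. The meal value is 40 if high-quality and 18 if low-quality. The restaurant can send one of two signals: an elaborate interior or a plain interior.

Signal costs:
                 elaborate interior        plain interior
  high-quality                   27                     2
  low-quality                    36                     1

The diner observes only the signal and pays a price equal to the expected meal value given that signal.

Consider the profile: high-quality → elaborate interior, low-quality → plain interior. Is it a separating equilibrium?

No

Under separation the diner infers type exactly: elaborate interior → high-quality (pays 40), plain interior → low-quality (pays 18).
High-quality: elaborate interior gives 40 − 27 = 13; plain interior gives 18 − 2 = 16. Would deviate. ✗
Low-quality: plain interior gives 18 − 1 = 17; elaborate interior gives 40 − 36 = 4. No deviation. ✓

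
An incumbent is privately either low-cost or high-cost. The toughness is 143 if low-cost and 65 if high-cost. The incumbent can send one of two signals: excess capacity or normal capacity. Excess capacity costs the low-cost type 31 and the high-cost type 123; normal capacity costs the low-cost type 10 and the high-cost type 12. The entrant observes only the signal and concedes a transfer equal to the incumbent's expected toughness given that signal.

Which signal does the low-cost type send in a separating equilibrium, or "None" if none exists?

Try low-cost → excess capacity, high-cost → normal capacity:
  If types separate, excess capacity earns payment 143 and normal capacity earns 65.
  Low-cost: excess capacity gives 143 − 31 = 112; normal capacity gives 65 − 10 = 55. No deviation. ✓
  High-cost: normal capacity gives 65 − 12 = 53; excess capacity gives 143 − 123 = 20. No deviation. ✓
Both hold — the low-cost type sends excess capacity.

excess capacity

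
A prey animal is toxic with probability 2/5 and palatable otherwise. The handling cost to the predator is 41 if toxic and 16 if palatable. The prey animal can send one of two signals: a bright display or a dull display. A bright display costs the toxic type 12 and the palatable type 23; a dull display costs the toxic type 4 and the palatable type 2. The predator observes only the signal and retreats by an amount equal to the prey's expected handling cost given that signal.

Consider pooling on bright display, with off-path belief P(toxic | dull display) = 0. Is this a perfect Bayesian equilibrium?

No

At the pooled signal (bright display) the predator holds the prior 2/5 and pays 2/5·41 + 3/5·16 = 26. Off-path (dull display) belief 0 gives 0·41 + 1·16 = 16.
Toxic: bright display gives 26 − 12 = 14; dull display gives 16 − 4 = 12. Stays. ✓
Palatable: bright display gives 26 − 23 = 3; dull display gives 16 − 2 = 14. Deviates. ✗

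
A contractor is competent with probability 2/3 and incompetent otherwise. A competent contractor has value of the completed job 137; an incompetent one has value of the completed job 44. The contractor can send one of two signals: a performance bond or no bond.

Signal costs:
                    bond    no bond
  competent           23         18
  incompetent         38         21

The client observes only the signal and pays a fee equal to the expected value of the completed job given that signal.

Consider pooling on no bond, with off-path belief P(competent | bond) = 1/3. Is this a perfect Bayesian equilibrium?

At the pooled signal (no bond) the client holds the prior 2/3 and pays 2/3·137 + 1/3·44 = 106. Off-path (bond) belief 1/3 gives 1/3·137 + 2/3·44 = 75.
Competent: no bond gives 106 − 18 = 88; bond gives 75 − 23 = 52. Stays. ✓
Incompetent: no bond gives 106 − 21 = 85; bond gives 75 − 38 = 37. Stays. ✓

Yes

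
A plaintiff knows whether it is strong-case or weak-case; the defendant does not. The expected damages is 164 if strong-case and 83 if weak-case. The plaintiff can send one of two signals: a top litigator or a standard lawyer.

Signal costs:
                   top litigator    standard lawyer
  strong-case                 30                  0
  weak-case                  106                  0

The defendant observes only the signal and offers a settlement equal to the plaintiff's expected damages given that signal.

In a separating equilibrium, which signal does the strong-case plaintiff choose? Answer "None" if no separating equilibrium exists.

Try strong-case → top litigator, weak-case → standard lawyer:
  Under separation the defendant infers type exactly: top litigator → strong-case (pays 164), standard lawyer → weak-case (pays 83).
  Strong-case: top litigator gives 164 − 30 = 134; standard lawyer gives 83 − 0 = 83. No deviation. ✓
  Weak-case: standard lawyer gives 83 − 0 = 83; top litigator gives 164 − 106 = 58. No deviation. ✓
Both hold — the strong-case type sends top litigator.

top litigator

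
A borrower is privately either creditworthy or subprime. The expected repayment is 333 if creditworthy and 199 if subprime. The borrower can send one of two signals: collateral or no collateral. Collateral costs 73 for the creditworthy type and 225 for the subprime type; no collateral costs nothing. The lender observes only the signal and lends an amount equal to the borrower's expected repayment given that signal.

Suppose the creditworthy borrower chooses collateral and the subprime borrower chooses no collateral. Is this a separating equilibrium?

Under separation the lender infers type exactly: collateral → creditworthy (pays 333), no collateral → subprime (pays 199).
Creditworthy: collateral gives 333 − 73 = 260; no collateral gives 199 − 0 = 199. No deviation. ✓
Subprime: no collateral gives 199 − 0 = 199; collateral gives 333 − 225 = 108. No deviation. ✓
Neither type gains from mimicking the other.

Yes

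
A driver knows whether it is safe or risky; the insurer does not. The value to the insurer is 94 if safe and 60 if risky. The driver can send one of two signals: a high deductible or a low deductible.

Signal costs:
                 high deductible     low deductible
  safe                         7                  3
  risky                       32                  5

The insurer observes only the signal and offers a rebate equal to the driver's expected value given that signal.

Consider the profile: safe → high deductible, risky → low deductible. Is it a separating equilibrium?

Under separation the insurer infers type exactly: high deductible → safe (pays 94), low deductible → risky (pays 60).
Safe: high deductible gives 94 − 7 = 87; low deductible gives 60 − 3 = 57. No deviation. ✓
Risky: low deductible gives 60 − 5 = 55; high deductible gives 94 − 32 = 62. Would deviate. ✗

No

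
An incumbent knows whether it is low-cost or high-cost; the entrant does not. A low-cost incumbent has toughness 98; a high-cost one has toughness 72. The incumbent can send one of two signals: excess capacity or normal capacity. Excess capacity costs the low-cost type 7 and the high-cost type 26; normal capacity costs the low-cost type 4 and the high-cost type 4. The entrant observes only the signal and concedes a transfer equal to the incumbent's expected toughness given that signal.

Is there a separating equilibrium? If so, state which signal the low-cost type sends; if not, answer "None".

None

Try low-cost → excess capacity, high-cost → normal capacity:
  Under separation the entrant infers type exactly: excess capacity → low-cost (pays 98), normal capacity → high-cost (pays 72).
  Low-cost: excess capacity gives 98 − 7 = 91; normal capacity gives 72 − 4 = 68. No deviation. ✓
  High-cost: normal capacity gives 72 − 4 = 68; excess capacity gives 98 − 26 = 72. Would deviate. ✗
Try low-cost → normal capacity, high-cost → excess capacity:
  Under separation the entrant infers type exactly: normal capacity → low-cost (pays 98), excess capacity → high-cost (pays 72).
  Low-cost: normal capacity gives 98 − 4 = 94; excess capacity gives 72 − 7 = 65. No deviation. ✓
  High-cost: excess capacity gives 72 − 26 = 46; normal capacity gives 98 − 4 = 94. Would deviate. ✗
Neither assignment is incentive-compatible.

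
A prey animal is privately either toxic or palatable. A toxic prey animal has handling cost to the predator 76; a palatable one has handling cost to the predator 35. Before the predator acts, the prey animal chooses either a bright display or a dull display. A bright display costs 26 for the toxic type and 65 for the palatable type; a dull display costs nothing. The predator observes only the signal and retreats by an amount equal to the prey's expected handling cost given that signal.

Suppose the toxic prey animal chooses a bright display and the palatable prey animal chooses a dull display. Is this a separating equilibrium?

Under separation the predator infers type exactly: bright display → toxic (pays 76), dull display → palatable (pays 35).
Toxic: bright display gives 76 − 26 = 50; dull display gives 35 − 0 = 35. No deviation. ✓
Palatable: dull display gives 35 − 0 = 35; bright display gives 76 − 65 = 11. No deviation. ✓
Neither type gains from mimicking the other.

Yes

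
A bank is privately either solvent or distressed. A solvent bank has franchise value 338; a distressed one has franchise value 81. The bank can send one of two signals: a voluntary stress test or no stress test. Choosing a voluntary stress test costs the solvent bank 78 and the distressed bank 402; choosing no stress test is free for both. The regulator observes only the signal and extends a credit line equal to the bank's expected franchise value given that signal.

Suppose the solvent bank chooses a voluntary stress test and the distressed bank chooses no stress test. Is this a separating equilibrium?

Under separation the regulator infers type exactly: stress test → solvent (pays 338), no stress test → distressed (pays 81).
Solvent: stress test gives 338 − 78 = 260; no stress test gives 81 − 0 = 81. No deviation. ✓
Distressed: no stress test gives 81 − 0 = 81; stress test gives 338 − 402 = -64. No deviation. ✓
Both incentive constraints hold.

Yes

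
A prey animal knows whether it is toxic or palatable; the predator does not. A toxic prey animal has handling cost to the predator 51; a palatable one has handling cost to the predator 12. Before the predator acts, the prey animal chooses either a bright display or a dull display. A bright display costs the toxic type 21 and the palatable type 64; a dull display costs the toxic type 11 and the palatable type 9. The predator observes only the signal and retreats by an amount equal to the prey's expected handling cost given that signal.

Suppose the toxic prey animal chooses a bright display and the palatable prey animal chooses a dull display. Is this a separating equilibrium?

Yes

Under separation the predator infers type exactly: bright display → toxic (pays 51), dull display → palatable (pays 12).
Toxic: bright display gives 51 − 21 = 30; dull display gives 12 − 11 = 1. No deviation. ✓
Palatable: dull display gives 12 − 9 = 3; bright display gives 51 − 64 = -13. No deviation. ✓
Both incentive constraints hold.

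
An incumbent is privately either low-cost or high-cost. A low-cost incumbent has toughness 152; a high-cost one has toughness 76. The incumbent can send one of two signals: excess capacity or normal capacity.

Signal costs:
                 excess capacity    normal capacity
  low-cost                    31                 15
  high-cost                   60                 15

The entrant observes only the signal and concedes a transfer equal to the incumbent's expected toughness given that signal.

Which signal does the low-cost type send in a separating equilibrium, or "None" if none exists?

None

Try low-cost → excess capacity, high-cost → normal capacity:
  Under separation the entrant infers type exactly: excess capacity → low-cost (pays 152), normal capacity → high-cost (pays 76).
  Low-cost: excess capacity gives 152 − 31 = 121; normal capacity gives 76 − 15 = 61. No deviation. ✓
  High-cost: normal capacity gives 76 − 15 = 61; excess capacity gives 152 − 60 = 92. Would deviate. ✗
Try low-cost → normal capacity, high-cost → excess capacity:
  Under separation the entrant infers type exactly: normal capacity → low-cost (pays 152), excess capacity → high-cost (pays 76).
  Low-cost: normal capacity gives 152 − 15 = 137; excess capacity gives 76 − 31 = 45. No deviation. ✓
  High-cost: excess capacity gives 76 − 60 = 16; normal capacity gives 152 − 15 = 137. Would deviate. ✗
Neither assignment is incentive-compatible.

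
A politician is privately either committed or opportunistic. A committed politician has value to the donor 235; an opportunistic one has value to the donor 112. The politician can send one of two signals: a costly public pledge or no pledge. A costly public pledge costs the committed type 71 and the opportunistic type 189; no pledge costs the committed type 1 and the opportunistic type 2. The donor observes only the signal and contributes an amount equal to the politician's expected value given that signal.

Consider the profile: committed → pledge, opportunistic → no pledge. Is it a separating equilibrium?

Yes

Under separation the donor infers type exactly: pledge → committed (pays 235), no pledge → opportunistic (pays 112).
Committed: pledge gives 235 − 71 = 164; no pledge gives 112 − 1 = 111. No deviation. ✓
Opportunistic: no pledge gives 112 − 2 = 110; pledge gives 235 − 189 = 46. No deviation. ✓
Both incentive constraints hold.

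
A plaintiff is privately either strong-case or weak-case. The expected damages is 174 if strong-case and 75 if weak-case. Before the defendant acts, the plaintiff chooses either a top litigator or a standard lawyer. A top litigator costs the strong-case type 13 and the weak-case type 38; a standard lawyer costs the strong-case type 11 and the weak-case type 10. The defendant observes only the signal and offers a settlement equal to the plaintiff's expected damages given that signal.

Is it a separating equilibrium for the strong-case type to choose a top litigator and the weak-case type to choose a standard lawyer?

No

If types separate, top litigator earns payment 174 and standard lawyer earns 75.
Strong-case: top litigator gives 174 − 13 = 161; standard lawyer gives 75 − 11 = 64. No deviation. ✓
Weak-case: standard lawyer gives 75 − 10 = 65; top litigator gives 174 − 38 = 136. Would deviate. ✗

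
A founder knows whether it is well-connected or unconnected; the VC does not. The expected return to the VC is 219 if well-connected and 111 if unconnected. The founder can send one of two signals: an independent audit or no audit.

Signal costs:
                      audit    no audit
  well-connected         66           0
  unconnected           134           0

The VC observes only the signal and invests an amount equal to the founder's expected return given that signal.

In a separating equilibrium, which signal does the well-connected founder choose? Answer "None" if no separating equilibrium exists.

audit

Try well-connected → audit, unconnected → no audit:
  Under separation the VC infers type exactly: audit → well-connected (pays 219), no audit → unconnected (pays 111).
  Well-connected: audit gives 219 − 66 = 153; no audit gives 111 − 0 = 111. No deviation. ✓
  Unconnected: no audit gives 111 − 0 = 111; audit gives 219 − 134 = 85. No deviation. ✓
Both hold — the well-connected type sends audit.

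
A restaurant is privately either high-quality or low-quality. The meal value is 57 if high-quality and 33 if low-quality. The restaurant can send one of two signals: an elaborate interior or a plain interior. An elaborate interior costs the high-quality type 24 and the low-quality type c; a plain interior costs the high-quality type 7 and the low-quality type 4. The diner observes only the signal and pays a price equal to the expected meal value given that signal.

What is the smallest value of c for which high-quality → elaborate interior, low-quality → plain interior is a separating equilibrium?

Under separation: elaborate interior → high-quality (pays 57); plain interior → low-quality (pays 33).
High-quality: 57 − 24 = 33 ≥ 33 − 7 = 26. Holds regardless of c. ✓
Low-quality: 33 − 4 ≥ 57 − c, so c ≥ 57 − 29 = 28.

28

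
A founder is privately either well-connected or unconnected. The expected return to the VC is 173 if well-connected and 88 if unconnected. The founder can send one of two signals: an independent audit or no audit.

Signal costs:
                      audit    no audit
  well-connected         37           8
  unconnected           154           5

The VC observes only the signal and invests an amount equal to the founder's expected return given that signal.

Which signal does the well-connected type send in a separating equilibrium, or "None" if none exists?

Try well-connected → audit, unconnected → no audit:
  If types separate, audit earns payment 173 and no audit earns 88.
  Well-connected: audit gives 173 − 37 = 136; no audit gives 88 − 8 = 80. No deviation. ✓
  Unconnected: no audit gives 88 − 5 = 83; audit gives 173 − 154 = 19. No deviation. ✓
Both hold — the well-connected type sends audit.

audit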